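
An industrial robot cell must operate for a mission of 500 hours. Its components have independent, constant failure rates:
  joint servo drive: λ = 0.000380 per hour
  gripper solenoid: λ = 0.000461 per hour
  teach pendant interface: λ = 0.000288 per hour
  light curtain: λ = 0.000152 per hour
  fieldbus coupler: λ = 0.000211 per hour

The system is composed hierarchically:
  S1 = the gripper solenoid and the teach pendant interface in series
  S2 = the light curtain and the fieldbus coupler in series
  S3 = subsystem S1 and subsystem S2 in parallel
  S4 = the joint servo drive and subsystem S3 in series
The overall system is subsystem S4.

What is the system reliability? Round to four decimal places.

R(joint servo drive) = exp(−0.000380 × 500) = 0.826959
R(gripper solenoid) = exp(−0.000461 × 500) = 0.794136
R(teach pendant interface) = exp(−0.000288 × 500) = 0.865888
R(light curtain) = exp(−0.000152 × 500) = 0.926816
R(fieldbus coupler) = exp(−0.000211 × 500) = 0.899874
Series (gripper solenoid and teach pendant interface): 0.794136 × 0.865888 = 0.687633
Series (light curtain and fieldbus coupler): 0.926816 × 0.899874 = 0.834018
Parallel ([0.687633] and [0.834018]): 1 − (1 − 0.687633)(1 − 0.834018) = 0.948153
Series (joint servo drive and [0.948153]): 0.826959 × 0.948153 = 0.7841

0.7841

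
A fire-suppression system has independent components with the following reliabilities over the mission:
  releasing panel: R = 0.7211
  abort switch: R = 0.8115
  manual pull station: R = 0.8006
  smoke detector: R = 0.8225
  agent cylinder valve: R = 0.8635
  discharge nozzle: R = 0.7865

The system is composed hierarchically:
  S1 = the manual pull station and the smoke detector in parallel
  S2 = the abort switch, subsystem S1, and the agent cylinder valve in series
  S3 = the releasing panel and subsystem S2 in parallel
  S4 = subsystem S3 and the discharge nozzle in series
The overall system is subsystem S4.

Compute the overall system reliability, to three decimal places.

Parallel (manual pull station and smoke detector): 1 − (1 − 0.80060)(1 − 0.82250) = 0.96461
Series (abort switch, [0.96461], and agent cylinder valve): 0.81150 × 0.96461 × 0.86350 = 0.67593
Parallel (releasing panel and [0.67593]): 1 − (1 − 0.72110)(1 − 0.67593) = 0.90962
Series ([0.90962] and discharge nozzle): 0.90962 × 0.78650 = 0.715

0.715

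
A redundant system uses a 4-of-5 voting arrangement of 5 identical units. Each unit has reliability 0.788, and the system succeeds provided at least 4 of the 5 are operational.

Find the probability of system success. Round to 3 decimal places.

R = Σ_{i=4}^{5} C(5,i) p^i (1−p)^{5−i} with p = 0.788
C(5,4)·0.788^4·0.212^1 = 0.40871
C(5,5)·0.788^5·0.212^0 = 0.30383
Sum = 0.713

0.713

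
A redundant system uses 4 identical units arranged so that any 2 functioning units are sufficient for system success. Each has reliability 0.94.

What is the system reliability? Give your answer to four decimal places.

R = Σ_{i=2}^{4} C(4,i) p^i (1−p)^{4−i} with p = 0.94
C(4,2)·0.94^2·0.06^2 = 0.019086
C(4,3)·0.94^3·0.06^1 = 0.199340
C(4,4)·0.94^4·0.06^0 = 0.780749
Sum = 0.9992

0.9992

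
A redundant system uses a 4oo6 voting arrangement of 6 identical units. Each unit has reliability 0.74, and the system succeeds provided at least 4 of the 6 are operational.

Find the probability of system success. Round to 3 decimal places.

0.814

R = Σ_{i=4}^{6} C(6,i) p^i (1−p)^{6−i} with p = 0.74
C(6,4)·0.74^4·0.26^2 = 0.30406
C(6,5)·0.74^5·0.26^1 = 0.34617
C(6,6)·0.74^6·0.26^0 = 0.16421
Sum = 0.814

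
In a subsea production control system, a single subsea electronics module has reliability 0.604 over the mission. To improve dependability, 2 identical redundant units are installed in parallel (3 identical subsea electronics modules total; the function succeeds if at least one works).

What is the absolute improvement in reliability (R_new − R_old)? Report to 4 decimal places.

0.3339

R_before = 0.604
R_after = 1 − (1 − 0.604)^3 = 0.9379
ΔR = 0.9379 − 0.604 = 0.3339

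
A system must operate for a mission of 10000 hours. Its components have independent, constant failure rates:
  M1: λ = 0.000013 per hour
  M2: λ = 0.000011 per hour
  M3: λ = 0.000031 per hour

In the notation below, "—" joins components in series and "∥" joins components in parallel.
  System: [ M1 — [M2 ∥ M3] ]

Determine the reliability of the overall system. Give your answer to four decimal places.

R(M1) = exp(−0.000013 × 10000) = 0.878095
R(M2) = exp(−0.000011 × 10000) = 0.895834
R(M3) = exp(−0.000031 × 10000) = 0.733447
Parallel (M2 and M3): 1 − (1 − 0.895834)(1 − 0.733447) = 0.972234
Series (M1 and [0.972234]): 0.878095 × 0.972234 = 0.8537

0.8537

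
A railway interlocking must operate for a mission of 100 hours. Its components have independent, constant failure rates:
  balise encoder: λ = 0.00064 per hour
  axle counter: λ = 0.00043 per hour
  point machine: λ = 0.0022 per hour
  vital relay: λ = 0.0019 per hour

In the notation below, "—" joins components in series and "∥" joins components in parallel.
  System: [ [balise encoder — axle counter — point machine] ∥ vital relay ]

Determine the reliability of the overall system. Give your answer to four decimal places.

R(balise encoder) = exp(−0.00064 × 100) = 0.938005
R(axle counter) = exp(−0.00043 × 100) = 0.957911
R(point machine) = exp(−0.0022 × 100) = 0.802519
R(vital relay) = exp(−0.0019 × 100) = 0.826959
Series (balise encoder, axle counter, and point machine): 0.938005 × 0.957911 × 0.802519 = 0.721084
Parallel ([0.721084] and vital relay): 1 − (1 − 0.721084)(1 − 0.826959) = 0.9517

0.9517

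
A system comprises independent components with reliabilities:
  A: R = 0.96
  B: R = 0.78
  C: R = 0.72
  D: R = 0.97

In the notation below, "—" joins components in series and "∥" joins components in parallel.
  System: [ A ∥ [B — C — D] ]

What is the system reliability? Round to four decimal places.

0.9818

Series (B, C, and D): 0.780000 × 0.720000 × 0.970000 = 0.544752
Parallel (A and [0.544752]): 1 − (1 − 0.960000)(1 − 0.544752) = 0.9818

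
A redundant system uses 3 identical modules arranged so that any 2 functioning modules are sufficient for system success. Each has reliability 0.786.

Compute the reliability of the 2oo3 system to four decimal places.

0.8822

R = Σ_{i=2}^{3} C(3,i) p^i (1−p)^{3−i} with p = 0.786
C(3,2)·0.786^2·0.214^1 = 0.396625
C(3,3)·0.786^3·0.214^0 = 0.485588
Sum = 0.8822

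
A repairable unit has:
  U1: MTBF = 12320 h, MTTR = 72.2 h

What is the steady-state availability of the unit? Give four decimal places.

0.9942

A(U1) = MTBF/(MTBF+MTTR) = 12320/(12320+72.2) = 0.9942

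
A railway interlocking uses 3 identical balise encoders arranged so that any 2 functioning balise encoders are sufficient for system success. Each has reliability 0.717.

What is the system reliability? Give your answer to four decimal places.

R = Σ_{i=2}^{3} C(3,i) p^i (1−p)^{3−i} with p = 0.717
C(3,2)·0.717^2·0.283^1 = 0.436462
C(3,3)·0.717^3·0.283^0 = 0.368602
Sum = 0.8051

0.8051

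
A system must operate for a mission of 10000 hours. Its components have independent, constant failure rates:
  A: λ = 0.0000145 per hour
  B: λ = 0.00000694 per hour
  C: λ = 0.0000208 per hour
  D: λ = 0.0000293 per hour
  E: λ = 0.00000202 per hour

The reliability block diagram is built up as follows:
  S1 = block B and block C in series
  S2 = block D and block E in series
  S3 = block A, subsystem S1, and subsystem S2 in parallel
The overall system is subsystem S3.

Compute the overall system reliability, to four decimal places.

0.9912

R(A) = exp(−0.0000145 × 10000) = 0.865022
R(B) = exp(−0.00000694 × 10000) = 0.932953
R(C) = exp(−0.0000208 × 10000) = 0.812207
R(D) = exp(−0.0000293 × 10000) = 0.746022
R(E) = exp(−0.00000202 × 10000) = 0.980003
Series (B and C): 0.932953 × 0.812207 = 0.757751
Series (D and E): 0.746022 × 0.980003 = 0.731104
Parallel (A, [0.757751], and [0.731104]): 1 − (1 − 0.865022)(1 − 0.757751)(1 − 0.731104) = 0.9912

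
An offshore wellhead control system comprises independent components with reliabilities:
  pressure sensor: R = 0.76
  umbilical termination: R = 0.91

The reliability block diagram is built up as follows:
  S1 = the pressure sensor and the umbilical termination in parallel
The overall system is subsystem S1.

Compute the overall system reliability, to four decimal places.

Parallel (pressure sensor and umbilical termination): 1 − (1 − 0.760000)(1 − 0.910000) = 0.9784

0.9784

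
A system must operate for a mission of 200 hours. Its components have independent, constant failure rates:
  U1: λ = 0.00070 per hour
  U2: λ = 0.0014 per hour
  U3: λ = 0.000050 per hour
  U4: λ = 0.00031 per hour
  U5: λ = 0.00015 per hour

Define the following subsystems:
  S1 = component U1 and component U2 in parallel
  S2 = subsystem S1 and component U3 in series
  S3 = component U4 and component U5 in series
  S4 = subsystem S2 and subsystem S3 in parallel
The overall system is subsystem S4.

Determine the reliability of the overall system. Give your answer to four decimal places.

R(U1) = exp(−0.00070 × 200) = 0.869358
R(U2) = exp(−0.0014 × 200) = 0.755784
R(U3) = exp(−0.000050 × 200) = 0.990050
R(U4) = exp(−0.00031 × 200) = 0.939883
R(U5) = exp(−0.00015 × 200) = 0.970446
Parallel (U1 and U2): 1 − (1 − 0.869358)(1 − 0.755784) = 0.968095
Series ([0.968095] and U3): 0.968095 × 0.990050 = 0.958462
Series (U4 and U5): 0.939883 × 0.970446 = 0.912106
Parallel ([0.958462] and [0.912106]): 1 − (1 − 0.958462)(1 − 0.912106) = 0.9963

0.9963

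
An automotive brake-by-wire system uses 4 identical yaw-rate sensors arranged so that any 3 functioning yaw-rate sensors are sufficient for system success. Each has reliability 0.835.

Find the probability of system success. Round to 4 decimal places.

R = Σ_{i=3}^{4} C(4,i) p^i (1−p)^{4−i} with p = 0.835
C(4,3)·0.835^3·0.165^1 = 0.384241
C(4,4)·0.835^4·0.165^0 = 0.486123
Sum = 0.8704

0.8704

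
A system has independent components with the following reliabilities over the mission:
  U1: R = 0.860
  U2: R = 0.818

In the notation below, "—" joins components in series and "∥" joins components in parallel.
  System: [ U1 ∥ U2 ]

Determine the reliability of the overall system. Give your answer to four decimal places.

Parallel (U1 and U2): 1 − (1 − 0.860000)(1 − 0.818000) = 0.9745

0.9745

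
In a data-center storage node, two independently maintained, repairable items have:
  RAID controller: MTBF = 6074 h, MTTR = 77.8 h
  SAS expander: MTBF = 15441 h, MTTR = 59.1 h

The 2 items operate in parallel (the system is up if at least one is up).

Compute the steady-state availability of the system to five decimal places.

A(RAID controller) = MTBF/(MTBF+MTTR) = 6074/(6074+77.8) = 0.987353
A(SAS expander) = MTBF/(MTBF+MTTR) = 15441/(15441+59.1) = 0.996187
Parallel availability: 1 − (1 − 0.987353)(1 − 0.996187) = 0.99995

0.99995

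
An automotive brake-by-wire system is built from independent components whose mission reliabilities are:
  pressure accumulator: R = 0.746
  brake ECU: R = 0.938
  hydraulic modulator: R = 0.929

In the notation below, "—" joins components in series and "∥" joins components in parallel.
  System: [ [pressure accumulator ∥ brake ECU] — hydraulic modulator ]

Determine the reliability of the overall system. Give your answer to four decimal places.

0.9144

Parallel (pressure accumulator and brake ECU): 1 − (1 − 0.746000)(1 − 0.938000) = 0.984252
Series ([0.984252] and hydraulic modulator): 0.984252 × 0.929000 = 0.9144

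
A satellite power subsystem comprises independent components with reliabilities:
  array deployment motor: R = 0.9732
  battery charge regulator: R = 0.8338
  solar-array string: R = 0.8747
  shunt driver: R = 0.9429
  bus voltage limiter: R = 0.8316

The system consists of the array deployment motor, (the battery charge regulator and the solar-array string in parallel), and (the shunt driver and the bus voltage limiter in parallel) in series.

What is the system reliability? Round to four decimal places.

0.9438

Parallel (battery charge regulator and solar-array string): 1 − (1 − 0.833800)(1 − 0.874700) = 0.979175
Parallel (shunt driver and bus voltage limiter): 1 − (1 − 0.942900)(1 − 0.831600) = 0.990384
Series (array deployment motor, [0.979175], and [0.990384]): 0.973200 × 0.979175 × 0.990384 = 0.9438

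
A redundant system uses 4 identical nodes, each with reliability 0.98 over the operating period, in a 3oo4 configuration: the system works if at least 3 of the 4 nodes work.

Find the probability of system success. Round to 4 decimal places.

R = Σ_{i=3}^{4} C(4,i) p^i (1−p)^{4−i} with p = 0.98
C(4,3)·0.98^3·0.02^1 = 0.075295
C(4,4)·0.98^4·0.02^0 = 0.922368
Sum = 0.9977

0.9977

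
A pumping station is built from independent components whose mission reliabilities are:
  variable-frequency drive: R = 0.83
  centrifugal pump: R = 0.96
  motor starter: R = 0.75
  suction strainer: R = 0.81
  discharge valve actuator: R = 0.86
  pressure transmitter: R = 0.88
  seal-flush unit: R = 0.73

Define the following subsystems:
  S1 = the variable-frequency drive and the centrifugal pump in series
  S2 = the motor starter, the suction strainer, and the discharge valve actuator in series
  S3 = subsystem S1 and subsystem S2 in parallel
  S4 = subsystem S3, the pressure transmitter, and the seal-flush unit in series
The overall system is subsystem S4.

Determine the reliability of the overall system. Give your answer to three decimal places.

0.580

Series (variable-frequency drive and centrifugal pump): 0.83000 × 0.96000 = 0.79680
Series (motor starter, suction strainer, and discharge valve actuator): 0.75000 × 0.81000 × 0.86000 = 0.52245
Parallel ([0.79680] and [0.52245]): 1 − (1 − 0.79680)(1 − 0.52245) = 0.90296
Series ([0.90296], pressure transmitter, and seal-flush unit): 0.90296 × 0.88000 × 0.73000 = 0.580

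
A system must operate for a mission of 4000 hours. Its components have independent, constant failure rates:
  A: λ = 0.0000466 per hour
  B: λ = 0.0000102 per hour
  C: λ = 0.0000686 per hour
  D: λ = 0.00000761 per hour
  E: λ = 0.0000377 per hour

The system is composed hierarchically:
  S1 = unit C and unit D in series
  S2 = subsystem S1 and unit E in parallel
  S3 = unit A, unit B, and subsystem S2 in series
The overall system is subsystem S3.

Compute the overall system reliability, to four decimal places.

R(A) = exp(−0.0000466 × 4000) = 0.829942
R(B) = exp(−0.0000102 × 4000) = 0.960021
R(C) = exp(−0.0000686 × 4000) = 0.760028
R(D) = exp(−0.00000761 × 4000) = 0.970019
R(E) = exp(−0.0000377 × 4000) = 0.860020
Series (C and D): 0.760028 × 0.970019 = 0.737242
Parallel ([0.737242] and E): 1 − (1 − 0.737242)(1 − 0.860020) = 0.963219
Series (A, B, and [0.963219]): 0.829942 × 0.960021 × 0.963219 = 0.7675

0.7675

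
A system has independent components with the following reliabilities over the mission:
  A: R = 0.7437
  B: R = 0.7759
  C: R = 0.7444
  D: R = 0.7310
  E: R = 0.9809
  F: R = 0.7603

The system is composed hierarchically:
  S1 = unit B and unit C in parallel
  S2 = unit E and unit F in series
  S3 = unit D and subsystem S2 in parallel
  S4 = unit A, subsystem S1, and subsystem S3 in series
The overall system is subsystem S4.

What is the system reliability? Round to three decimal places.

0.653

Parallel (B and C): 1 − (1 − 0.77590)(1 − 0.74440) = 0.94272
Series (E and F): 0.98090 × 0.76030 = 0.74578
Parallel (D and [0.74578]): 1 − (1 − 0.73100)(1 − 0.74578) = 0.93161
Series (A, [0.94272], and [0.93161]): 0.74370 × 0.94272 × 0.93161 = 0.653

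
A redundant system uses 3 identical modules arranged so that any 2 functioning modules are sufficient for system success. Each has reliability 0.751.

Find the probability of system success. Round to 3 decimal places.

R = Σ_{i=2}^{3} C(3,i) p^i (1−p)^{3−i} with p = 0.751
C(3,2)·0.751^2·0.249^1 = 0.42131
C(3,3)·0.751^3·0.249^0 = 0.42356
Sum = 0.845

0.845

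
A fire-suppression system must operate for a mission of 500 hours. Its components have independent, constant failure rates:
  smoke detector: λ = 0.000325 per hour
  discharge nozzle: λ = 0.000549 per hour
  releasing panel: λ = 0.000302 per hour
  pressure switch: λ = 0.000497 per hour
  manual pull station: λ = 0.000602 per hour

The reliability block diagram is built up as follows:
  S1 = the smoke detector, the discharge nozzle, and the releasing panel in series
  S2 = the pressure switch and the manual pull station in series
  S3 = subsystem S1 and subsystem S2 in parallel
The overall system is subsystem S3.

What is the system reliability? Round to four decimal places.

R(smoke detector) = exp(−0.000325 × 500) = 0.850016
R(discharge nozzle) = exp(−0.000549 × 500) = 0.759952
R(releasing panel) = exp(−0.000302 × 500) = 0.859848
R(pressure switch) = exp(−0.000497 × 500) = 0.779970
R(manual pull station) = exp(−0.000602 × 500) = 0.740078
Series (smoke detector, discharge nozzle, and releasing panel): 0.850016 × 0.759952 × 0.859848 = 0.555437
Series (pressure switch and manual pull station): 0.779970 × 0.740078 = 0.577239
Parallel ([0.555437] and [0.577239]): 1 − (1 − 0.555437)(1 − 0.577239) = 0.8121

0.8121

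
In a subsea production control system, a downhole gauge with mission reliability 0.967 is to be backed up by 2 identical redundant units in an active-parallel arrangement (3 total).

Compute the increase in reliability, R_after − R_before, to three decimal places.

R_before = 0.967
R_after = 1 − (1 − 0.967)^3 = 1.000
ΔR = 1.000 − 0.967 = 0.033

0.033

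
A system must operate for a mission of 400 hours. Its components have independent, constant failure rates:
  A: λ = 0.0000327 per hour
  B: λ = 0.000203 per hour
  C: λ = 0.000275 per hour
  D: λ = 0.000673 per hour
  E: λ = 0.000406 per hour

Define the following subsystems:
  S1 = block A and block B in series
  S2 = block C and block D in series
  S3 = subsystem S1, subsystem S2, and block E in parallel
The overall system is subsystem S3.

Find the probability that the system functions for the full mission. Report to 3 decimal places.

0.996

R(A) = exp(−0.0000327 × 400) = 0.98701
R(B) = exp(−0.000203 × 400) = 0.92201
R(C) = exp(−0.000275 × 400) = 0.89583
R(D) = exp(−0.000673 × 400) = 0.76399
R(E) = exp(−0.000406 × 400) = 0.85010
Series (A and B): 0.98701 × 0.92201 = 0.91003
Series (C and D): 0.89583 × 0.76399 = 0.68441
Parallel ([0.91003], [0.68441], and E): 1 − (1 − 0.91003)(1 − 0.68441)(1 − 0.85010) = 0.996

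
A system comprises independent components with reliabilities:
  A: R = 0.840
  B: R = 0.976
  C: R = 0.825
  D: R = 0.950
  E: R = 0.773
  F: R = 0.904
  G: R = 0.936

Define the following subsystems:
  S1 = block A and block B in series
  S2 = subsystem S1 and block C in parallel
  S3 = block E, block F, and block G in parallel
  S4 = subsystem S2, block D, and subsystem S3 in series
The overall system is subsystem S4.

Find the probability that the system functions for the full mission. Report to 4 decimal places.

0.9188

Series (A and B): 0.840000 × 0.976000 = 0.819840
Parallel ([0.819840] and C): 1 − (1 − 0.819840)(1 − 0.825000) = 0.968472
Parallel (E, F, and G): 1 − (1 − 0.773000)(1 − 0.904000)(1 − 0.936000) = 0.998605
Series ([0.968472], D, and [0.998605]): 0.968472 × 0.950000 × 0.998605 = 0.9188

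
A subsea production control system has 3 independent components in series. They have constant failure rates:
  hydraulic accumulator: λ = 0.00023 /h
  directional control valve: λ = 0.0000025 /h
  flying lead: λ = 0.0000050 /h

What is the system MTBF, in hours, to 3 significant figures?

4210

Series of exponential components: λ_sys = Σ λ_i
λ_sys = 0.00023 + 0.0000025 + 0.0000050 = 2.3750e-04 /h
MTBF = 1 / λ_sys = 4210 h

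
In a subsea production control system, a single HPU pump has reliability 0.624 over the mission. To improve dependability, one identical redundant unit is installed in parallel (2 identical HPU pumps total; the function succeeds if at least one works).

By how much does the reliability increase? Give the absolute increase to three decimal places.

0.235

R_before = 0.624
R_after = 1 − (1 − 0.624)^2 = 0.859
ΔR = 0.859 − 0.624 = 0.235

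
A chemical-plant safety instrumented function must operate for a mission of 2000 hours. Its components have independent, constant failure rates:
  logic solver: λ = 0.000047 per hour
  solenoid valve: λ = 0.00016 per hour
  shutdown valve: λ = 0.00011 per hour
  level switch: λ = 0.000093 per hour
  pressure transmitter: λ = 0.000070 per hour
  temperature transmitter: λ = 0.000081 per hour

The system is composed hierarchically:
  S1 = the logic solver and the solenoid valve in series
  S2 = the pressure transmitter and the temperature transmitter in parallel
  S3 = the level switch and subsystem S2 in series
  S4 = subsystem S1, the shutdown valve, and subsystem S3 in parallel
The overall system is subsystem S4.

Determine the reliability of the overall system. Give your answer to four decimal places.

0.9876

R(logic solver) = exp(−0.000047 × 2000) = 0.910283
R(solenoid valve) = exp(−0.00016 × 2000) = 0.726149
R(shutdown valve) = exp(−0.00011 × 2000) = 0.802519
R(level switch) = exp(−0.000093 × 2000) = 0.830274
R(pressure transmitter) = exp(−0.000070 × 2000) = 0.869358
R(temperature transmitter) = exp(−0.000081 × 2000) = 0.850441
Series (logic solver and solenoid valve): 0.910283 × 0.726149 = 0.661001
Parallel (pressure transmitter and temperature transmitter): 1 − (1 − 0.869358)(1 − 0.850441) = 0.980461
Series (level switch and [0.980461]): 0.830274 × 0.980461 = 0.814051
Parallel ([0.661001], shutdown valve, and [0.814051]): 1 − (1 − 0.661001)(1 − 0.802519)(1 − 0.814051) = 0.9876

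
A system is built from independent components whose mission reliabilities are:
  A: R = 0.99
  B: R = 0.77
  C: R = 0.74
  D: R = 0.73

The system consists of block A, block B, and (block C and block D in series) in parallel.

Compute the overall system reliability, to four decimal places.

0.9989

Series (C and D): 0.740000 × 0.730000 = 0.540200
Parallel (A, B, and [0.540200]): 1 − (1 − 0.990000)(1 − 0.770000)(1 − 0.540200) = 0.9989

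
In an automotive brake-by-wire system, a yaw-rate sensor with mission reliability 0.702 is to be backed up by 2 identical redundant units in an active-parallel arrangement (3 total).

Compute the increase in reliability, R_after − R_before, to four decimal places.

R_before = 0.702
R_after = 1 − (1 − 0.702)^3 = 0.9735
ΔR = 0.9735 − 0.702 = 0.2715

0.2715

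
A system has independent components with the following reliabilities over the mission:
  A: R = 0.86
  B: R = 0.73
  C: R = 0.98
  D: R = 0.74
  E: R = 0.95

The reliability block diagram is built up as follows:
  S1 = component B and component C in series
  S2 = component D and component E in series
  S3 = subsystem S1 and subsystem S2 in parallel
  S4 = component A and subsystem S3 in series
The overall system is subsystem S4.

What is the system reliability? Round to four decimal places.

0.7873

Series (B and C): 0.730000 × 0.980000 = 0.715400
Series (D and E): 0.740000 × 0.950000 = 0.703000
Parallel ([0.715400] and [0.703000]): 1 − (1 − 0.715400)(1 − 0.703000) = 0.915474
Series (A and [0.915474]): 0.860000 × 0.915474 = 0.7873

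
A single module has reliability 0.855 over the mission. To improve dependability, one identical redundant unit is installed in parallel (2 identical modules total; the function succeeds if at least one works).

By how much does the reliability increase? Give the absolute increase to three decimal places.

0.124

R_before = 0.855
R_after = 1 − (1 − 0.855)^2 = 0.979
ΔR = 0.979 − 0.855 = 0.124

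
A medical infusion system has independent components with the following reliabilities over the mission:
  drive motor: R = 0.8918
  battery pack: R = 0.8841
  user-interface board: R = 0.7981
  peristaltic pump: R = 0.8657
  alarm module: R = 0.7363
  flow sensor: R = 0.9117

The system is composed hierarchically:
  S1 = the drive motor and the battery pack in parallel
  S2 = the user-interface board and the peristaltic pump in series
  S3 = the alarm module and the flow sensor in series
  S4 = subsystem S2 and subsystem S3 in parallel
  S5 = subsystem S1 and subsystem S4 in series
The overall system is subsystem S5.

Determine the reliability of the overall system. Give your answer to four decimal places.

0.8871

Parallel (drive motor and battery pack): 1 − (1 − 0.891800)(1 − 0.884100) = 0.987460
Series (user-interface board and peristaltic pump): 0.798100 × 0.865700 = 0.690915
Series (alarm module and flow sensor): 0.736300 × 0.911700 = 0.671285
Parallel ([0.690915] and [0.671285]): 1 − (1 − 0.690915)(1 − 0.671285) = 0.898399
Series ([0.987460] and [0.898399]): 0.987460 × 0.898399 = 0.8871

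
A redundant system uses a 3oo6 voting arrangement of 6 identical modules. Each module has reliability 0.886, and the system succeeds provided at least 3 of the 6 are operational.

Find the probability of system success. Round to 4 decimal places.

0.9979

R = Σ_{i=3}^{6} C(6,i) p^i (1−p)^{6−i} with p = 0.886
C(6,3)·0.886^3·0.114^3 = 0.020608
C(6,4)·0.886^4·0.114^2 = 0.120126
C(6,5)·0.886^5·0.114^1 = 0.373443
C(6,6)·0.886^6·0.114^0 = 0.483729
Sum = 0.9979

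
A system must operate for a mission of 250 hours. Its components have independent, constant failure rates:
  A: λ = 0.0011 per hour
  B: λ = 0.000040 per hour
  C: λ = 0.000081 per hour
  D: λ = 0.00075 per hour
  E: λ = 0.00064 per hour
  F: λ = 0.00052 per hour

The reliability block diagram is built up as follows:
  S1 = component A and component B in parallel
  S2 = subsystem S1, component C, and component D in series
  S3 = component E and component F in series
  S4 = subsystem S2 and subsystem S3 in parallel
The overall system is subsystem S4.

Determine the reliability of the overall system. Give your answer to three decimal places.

0.952

R(A) = exp(−0.0011 × 250) = 0.75957
R(B) = exp(−0.000040 × 250) = 0.99005
R(C) = exp(−0.000081 × 250) = 0.97995
R(D) = exp(−0.00075 × 250) = 0.82903
R(E) = exp(−0.00064 × 250) = 0.85214
R(F) = exp(−0.00052 × 250) = 0.87810
Parallel (A and B): 1 − (1 − 0.75957)(1 − 0.99005) = 0.99761
Series ([0.99761], C, and D): 0.99761 × 0.97995 × 0.82903 = 0.81047
Series (E and F): 0.85214 × 0.87810 = 0.74826
Parallel ([0.81047] and [0.74826]): 1 − (1 − 0.81047)(1 − 0.74826) = 0.952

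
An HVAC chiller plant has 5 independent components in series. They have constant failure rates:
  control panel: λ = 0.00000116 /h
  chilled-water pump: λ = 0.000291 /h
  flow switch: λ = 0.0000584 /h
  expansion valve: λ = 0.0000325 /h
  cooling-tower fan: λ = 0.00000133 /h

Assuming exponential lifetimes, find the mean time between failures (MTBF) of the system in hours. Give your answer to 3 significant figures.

Series of exponential components: λ_sys = Σ λ_i
λ_sys = 0.00000116 + 0.000291 + 0.0000584 + 0.0000325 + 0.00000133 = 3.8439e-04 /h
MTBF = 1 / λ_sys = 2600 h

2600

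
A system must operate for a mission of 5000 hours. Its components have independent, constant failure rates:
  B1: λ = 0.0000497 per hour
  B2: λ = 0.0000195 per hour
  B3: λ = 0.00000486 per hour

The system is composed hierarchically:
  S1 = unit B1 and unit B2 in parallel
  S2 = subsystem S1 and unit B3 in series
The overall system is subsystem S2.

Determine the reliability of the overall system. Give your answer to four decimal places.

0.9560

R(B1) = exp(−0.0000497 × 5000) = 0.779970
R(B2) = exp(−0.0000195 × 5000) = 0.907102
R(B3) = exp(−0.00000486 × 5000) = 0.975993
Parallel (B1 and B2): 1 − (1 − 0.779970)(1 − 0.907102) = 0.979560
Series ([0.979560] and B3): 0.979560 × 0.975993 = 0.9560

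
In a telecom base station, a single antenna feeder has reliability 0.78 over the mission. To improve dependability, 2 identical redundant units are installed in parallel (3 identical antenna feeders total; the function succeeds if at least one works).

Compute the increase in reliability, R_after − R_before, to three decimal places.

R_before = 0.78
R_after = 1 − (1 − 0.78)^3 = 0.989
ΔR = 0.989 − 0.78 = 0.209

0.209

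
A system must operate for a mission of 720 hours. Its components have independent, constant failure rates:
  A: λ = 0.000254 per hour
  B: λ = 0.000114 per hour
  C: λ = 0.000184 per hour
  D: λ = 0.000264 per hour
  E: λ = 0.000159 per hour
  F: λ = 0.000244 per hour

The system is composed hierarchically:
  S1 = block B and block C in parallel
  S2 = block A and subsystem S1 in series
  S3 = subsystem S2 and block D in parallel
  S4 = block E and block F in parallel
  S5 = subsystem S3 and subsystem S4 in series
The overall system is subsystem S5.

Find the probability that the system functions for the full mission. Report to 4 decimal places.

R(A) = exp(−0.000254 × 720) = 0.832868
R(B) = exp(−0.000114 × 720) = 0.921198
R(C) = exp(−0.000184 × 720) = 0.875920
R(D) = exp(−0.000264 × 720) = 0.826893
R(E) = exp(−0.000159 × 720) = 0.891830
R(F) = exp(−0.000244 × 720) = 0.838886
Parallel (B and C): 1 − (1 − 0.921198)(1 − 0.875920) = 0.990222
Series (A and [0.990222]): 0.832868 × 0.990222 = 0.824724
Parallel ([0.824724] and D): 1 − (1 − 0.824724)(1 − 0.826893) = 0.969658
Parallel (E and F): 1 − (1 − 0.891830)(1 − 0.838886) = 0.982572
Series ([0.969658] and [0.982572]): 0.969658 × 0.982572 = 0.9528

0.9528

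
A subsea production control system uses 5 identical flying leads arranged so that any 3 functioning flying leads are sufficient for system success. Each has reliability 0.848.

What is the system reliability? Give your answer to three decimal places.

0.972

R = Σ_{i=3}^{5} C(5,i) p^i (1−p)^{5−i} with p = 0.848
C(5,3)·0.848^3·0.152^2 = 0.14089
C(5,4)·0.848^4·0.152^1 = 0.39300
C(5,5)·0.848^5·0.152^0 = 0.43851
Sum = 0.972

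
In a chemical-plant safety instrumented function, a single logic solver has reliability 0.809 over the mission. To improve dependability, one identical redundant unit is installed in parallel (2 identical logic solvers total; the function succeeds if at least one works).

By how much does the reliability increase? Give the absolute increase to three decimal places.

0.155

R_before = 0.809
R_after = 1 − (1 − 0.809)^2 = 0.964
ΔR = 0.964 − 0.809 = 0.155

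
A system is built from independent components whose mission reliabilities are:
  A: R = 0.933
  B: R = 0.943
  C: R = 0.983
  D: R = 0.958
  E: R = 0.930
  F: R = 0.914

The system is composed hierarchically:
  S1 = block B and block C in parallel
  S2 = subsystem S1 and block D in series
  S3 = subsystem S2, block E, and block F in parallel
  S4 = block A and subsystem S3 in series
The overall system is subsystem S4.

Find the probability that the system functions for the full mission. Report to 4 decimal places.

0.9328

Parallel (B and C): 1 − (1 − 0.943000)(1 − 0.983000) = 0.999031
Series ([0.999031] and D): 0.999031 × 0.958000 = 0.957072
Parallel ([0.957072], E, and F): 1 − (1 − 0.957072)(1 − 0.930000)(1 − 0.914000) = 0.999742
Series (A and [0.999742]): 0.933000 × 0.999742 = 0.9328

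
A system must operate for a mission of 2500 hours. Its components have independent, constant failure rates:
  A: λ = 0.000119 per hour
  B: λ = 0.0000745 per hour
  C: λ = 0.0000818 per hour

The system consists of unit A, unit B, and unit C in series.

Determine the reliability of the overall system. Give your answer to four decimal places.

R(A) = exp(−0.000119 × 2500) = 0.742673
R(B) = exp(−0.0000745 × 2500) = 0.830066
R(C) = exp(−0.0000818 × 2500) = 0.815055
Series (A, B, and C): 0.742673 × 0.830066 × 0.815055 = 0.5025

0.5025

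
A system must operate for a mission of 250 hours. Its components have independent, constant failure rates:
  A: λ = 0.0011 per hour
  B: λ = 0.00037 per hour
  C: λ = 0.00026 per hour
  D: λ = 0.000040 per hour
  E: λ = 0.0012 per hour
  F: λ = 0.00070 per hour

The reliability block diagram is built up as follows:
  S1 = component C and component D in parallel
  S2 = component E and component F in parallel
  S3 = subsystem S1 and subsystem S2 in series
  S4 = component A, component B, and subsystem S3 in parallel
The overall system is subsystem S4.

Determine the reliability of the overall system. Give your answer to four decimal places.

0.9991

R(A) = exp(−0.0011 × 250) = 0.759572
R(B) = exp(−0.00037 × 250) = 0.911649
R(C) = exp(−0.00026 × 250) = 0.937067
R(D) = exp(−0.000040 × 250) = 0.990050
R(E) = exp(−0.0012 × 250) = 0.740818
R(F) = exp(−0.00070 × 250) = 0.839457
Parallel (C and D): 1 − (1 − 0.937067)(1 − 0.990050) = 0.999374
Parallel (E and F): 1 − (1 − 0.740818)(1 − 0.839457) = 0.958390
Series ([0.999374] and [0.958390]): 0.999374 × 0.958390 = 0.957790
Parallel (A, B, and [0.957790]): 1 − (1 − 0.759572)(1 − 0.911649)(1 − 0.957790) = 0.9991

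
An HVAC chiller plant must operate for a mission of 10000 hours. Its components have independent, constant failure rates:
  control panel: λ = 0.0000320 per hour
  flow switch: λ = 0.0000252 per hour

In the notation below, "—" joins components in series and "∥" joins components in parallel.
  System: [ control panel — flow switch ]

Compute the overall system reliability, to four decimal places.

0.5644

R(control panel) = exp(−0.0000320 × 10000) = 0.726149
R(flow switch) = exp(−0.0000252 × 10000) = 0.777245
Series (control panel and flow switch): 0.726149 × 0.777245 = 0.5644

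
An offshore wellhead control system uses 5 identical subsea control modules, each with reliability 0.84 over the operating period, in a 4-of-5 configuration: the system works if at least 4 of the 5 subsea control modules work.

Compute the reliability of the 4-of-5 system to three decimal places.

R = Σ_{i=4}^{5} C(5,i) p^i (1−p)^{5−i} with p = 0.84
C(5,4)·0.84^4·0.16^1 = 0.39830
C(5,5)·0.84^5·0.16^0 = 0.41821
Sum = 0.817

0.817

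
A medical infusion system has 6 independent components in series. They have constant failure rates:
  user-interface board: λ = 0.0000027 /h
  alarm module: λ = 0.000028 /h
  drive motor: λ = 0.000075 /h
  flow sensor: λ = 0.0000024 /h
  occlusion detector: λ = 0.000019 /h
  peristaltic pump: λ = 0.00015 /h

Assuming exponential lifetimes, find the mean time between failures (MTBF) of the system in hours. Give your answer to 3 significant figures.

3610

Series of exponential components: λ_sys = Σ λ_i
λ_sys = 0.0000027 + 0.000028 + 0.000075 + 0.0000024 + 0.000019 + 0.00015 = 2.7710e-04 /h
MTBF = 1 / λ_sys = 3610 h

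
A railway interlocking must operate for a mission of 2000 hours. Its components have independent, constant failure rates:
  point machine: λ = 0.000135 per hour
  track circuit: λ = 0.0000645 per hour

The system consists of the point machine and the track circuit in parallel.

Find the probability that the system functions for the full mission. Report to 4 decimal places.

0.9714

R(point machine) = exp(−0.000135 × 2000) = 0.763379
R(track circuit) = exp(−0.0000645 × 2000) = 0.878974
Parallel (point machine and track circuit): 1 − (1 − 0.763379)(1 − 0.878974) = 0.9714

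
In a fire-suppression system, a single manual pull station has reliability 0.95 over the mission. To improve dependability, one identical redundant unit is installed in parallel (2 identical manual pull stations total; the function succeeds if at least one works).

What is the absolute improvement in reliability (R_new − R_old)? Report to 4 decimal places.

R_before = 0.95
R_after = 1 − (1 − 0.95)^2 = 0.9975
ΔR = 0.9975 − 0.95 = 0.0475

0.0475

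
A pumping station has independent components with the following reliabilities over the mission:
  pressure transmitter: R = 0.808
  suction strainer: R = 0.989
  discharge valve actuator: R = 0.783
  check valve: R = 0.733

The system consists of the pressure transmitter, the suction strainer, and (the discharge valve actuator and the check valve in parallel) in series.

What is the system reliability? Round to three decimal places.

0.753

Parallel (discharge valve actuator and check valve): 1 − (1 − 0.78300)(1 − 0.73300) = 0.94206
Series (pressure transmitter, suction strainer, and [0.94206]): 0.80800 × 0.98900 × 0.94206 = 0.753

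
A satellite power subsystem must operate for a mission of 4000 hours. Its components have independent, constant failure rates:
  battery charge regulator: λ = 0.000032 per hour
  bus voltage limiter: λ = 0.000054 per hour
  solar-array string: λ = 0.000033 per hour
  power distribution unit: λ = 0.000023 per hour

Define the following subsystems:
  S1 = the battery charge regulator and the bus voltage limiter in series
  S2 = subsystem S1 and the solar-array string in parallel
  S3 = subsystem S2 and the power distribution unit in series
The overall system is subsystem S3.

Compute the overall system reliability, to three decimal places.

0.879

R(battery charge regulator) = exp(−0.000032 × 4000) = 0.87985
R(bus voltage limiter) = exp(−0.000054 × 4000) = 0.80574
R(solar-array string) = exp(−0.000033 × 4000) = 0.87634
R(power distribution unit) = exp(−0.000023 × 4000) = 0.91211
Series (battery charge regulator and bus voltage limiter): 0.87985 × 0.80574 = 0.70893
Parallel ([0.70893] and solar-array string): 1 − (1 − 0.70893)(1 − 0.87634) = 0.96401
Series ([0.96401] and power distribution unit): 0.96401 × 0.91211 = 0.879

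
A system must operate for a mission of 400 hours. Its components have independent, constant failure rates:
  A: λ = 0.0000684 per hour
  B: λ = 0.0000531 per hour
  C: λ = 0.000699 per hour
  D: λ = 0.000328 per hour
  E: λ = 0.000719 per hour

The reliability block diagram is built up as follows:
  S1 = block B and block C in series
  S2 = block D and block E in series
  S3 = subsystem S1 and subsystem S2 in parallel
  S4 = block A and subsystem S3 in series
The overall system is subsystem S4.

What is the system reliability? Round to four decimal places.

R(A) = exp(−0.0000684 × 400) = 0.973011
R(B) = exp(−0.0000531 × 400) = 0.978984
R(C) = exp(−0.000699 × 400) = 0.756086
R(D) = exp(−0.000328 × 400) = 0.877042
R(E) = exp(−0.000719 × 400) = 0.750062
Series (B and C): 0.978984 × 0.756086 = 0.740196
Series (D and E): 0.877042 × 0.750062 = 0.657836
Parallel ([0.740196] and [0.657836]): 1 − (1 − 0.740196)(1 − 0.657836) = 0.911104
Series (A and [0.911104]): 0.973011 × 0.911104 = 0.8865

0.8865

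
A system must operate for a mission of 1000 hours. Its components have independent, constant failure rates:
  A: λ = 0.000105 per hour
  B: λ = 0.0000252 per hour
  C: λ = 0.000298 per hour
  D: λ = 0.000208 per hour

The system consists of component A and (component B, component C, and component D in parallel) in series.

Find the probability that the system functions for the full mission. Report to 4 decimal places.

0.8992

R(A) = exp(−0.000105 × 1000) = 0.900325
R(B) = exp(−0.0000252 × 1000) = 0.975115
R(C) = exp(−0.000298 × 1000) = 0.742301
R(D) = exp(−0.000208 × 1000) = 0.812207
Parallel (B, C, and D): 1 − (1 − 0.975115)(1 − 0.742301)(1 − 0.812207) = 0.998796
Series (A and [0.998796]): 0.900325 × 0.998796 = 0.8992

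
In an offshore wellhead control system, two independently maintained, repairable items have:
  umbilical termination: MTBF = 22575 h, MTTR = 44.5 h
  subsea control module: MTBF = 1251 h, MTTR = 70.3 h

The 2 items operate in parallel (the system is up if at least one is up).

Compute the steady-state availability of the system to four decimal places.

A(umbilical termination) = MTBF/(MTBF+MTTR) = 22575/(22575+44.5) = 0.998033
A(subsea control module) = MTBF/(MTBF+MTTR) = 1251/(1251+70.3) = 0.946795
Parallel availability: 1 − (1 − 0.998033)(1 − 0.946795) = 0.9999

0.9999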